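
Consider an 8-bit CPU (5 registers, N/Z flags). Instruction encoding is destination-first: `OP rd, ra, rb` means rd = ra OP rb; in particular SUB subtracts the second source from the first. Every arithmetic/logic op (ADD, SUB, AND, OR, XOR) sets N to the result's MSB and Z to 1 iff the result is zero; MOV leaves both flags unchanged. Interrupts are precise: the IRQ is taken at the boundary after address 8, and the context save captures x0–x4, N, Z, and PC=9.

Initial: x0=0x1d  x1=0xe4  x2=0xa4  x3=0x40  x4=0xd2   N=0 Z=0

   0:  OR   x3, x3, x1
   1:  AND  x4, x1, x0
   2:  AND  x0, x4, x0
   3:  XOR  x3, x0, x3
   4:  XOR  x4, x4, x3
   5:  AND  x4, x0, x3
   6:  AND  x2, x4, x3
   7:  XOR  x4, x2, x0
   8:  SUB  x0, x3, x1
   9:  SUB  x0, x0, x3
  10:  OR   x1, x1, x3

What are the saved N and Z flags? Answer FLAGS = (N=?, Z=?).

after  0: x0=0x1d x1=0xe4 x2=0xa4 x3=0xe4 x4=0xd2  N=1 Z=0
after  1: x0=0x1d x1=0xe4 x2=0xa4 x3=0xe4 x4=0x04  N=0 Z=0
after  2: x0=0x04 x1=0xe4 x2=0xa4 x3=0xe4 x4=0x04  N=0 Z=0
after  3: x0=0x04 x1=0xe4 x2=0xa4 x3=0xe0 x4=0x04  N=1 Z=0
after  4: x0=0x04 x1=0xe4 x2=0xa4 x3=0xe0 x4=0xe4  N=1 Z=0
after  5: x0=0x04 x1=0xe4 x2=0xa4 x3=0xe0 x4=0x00  N=0 Z=1
after  6: x0=0x04 x1=0xe4 x2=0x00 x3=0xe0 x4=0x00  N=0 Z=1
after  7: x0=0x04 x1=0xe4 x2=0x00 x3=0xe0 x4=0x04  N=0 Z=0
after  8: x0=0xfc x1=0xe4 x2=0x00 x3=0xe0 x4=0x04  N=1 Z=0
-- IRQ taken; context saved, return-PC = 9 --

FLAGS = (N=1, Z=0)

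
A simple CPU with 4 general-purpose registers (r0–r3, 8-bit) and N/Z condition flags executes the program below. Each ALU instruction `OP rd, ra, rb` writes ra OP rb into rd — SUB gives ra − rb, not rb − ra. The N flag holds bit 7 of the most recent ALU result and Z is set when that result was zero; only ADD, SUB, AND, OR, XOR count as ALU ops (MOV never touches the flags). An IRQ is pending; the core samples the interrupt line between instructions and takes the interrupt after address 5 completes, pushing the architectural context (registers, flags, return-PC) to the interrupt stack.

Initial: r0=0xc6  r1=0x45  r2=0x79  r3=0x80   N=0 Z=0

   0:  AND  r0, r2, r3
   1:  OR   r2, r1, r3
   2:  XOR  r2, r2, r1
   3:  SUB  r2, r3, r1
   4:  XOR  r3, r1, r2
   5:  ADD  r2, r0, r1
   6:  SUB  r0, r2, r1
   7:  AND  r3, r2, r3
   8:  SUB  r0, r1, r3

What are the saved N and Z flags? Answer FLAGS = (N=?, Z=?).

FLAGS = (N=0, Z=0)

after  0: r0=0x00 r1=0x45 r2=0x79 r3=0x80  N=0 Z=1
after  1: r0=0x00 r1=0x45 r2=0xc5 r3=0x80  N=1 Z=0
after  2: r0=0x00 r1=0x45 r2=0x80 r3=0x80  N=1 Z=0
after  3: r0=0x00 r1=0x45 r2=0x3b r3=0x80  N=0 Z=0
after  4: r0=0x00 r1=0x45 r2=0x3b r3=0x7e  N=0 Z=0
after  5: r0=0x00 r1=0x45 r2=0x45 r3=0x7e  N=0 Z=0
-- IRQ taken; context saved, return-PC = 6 --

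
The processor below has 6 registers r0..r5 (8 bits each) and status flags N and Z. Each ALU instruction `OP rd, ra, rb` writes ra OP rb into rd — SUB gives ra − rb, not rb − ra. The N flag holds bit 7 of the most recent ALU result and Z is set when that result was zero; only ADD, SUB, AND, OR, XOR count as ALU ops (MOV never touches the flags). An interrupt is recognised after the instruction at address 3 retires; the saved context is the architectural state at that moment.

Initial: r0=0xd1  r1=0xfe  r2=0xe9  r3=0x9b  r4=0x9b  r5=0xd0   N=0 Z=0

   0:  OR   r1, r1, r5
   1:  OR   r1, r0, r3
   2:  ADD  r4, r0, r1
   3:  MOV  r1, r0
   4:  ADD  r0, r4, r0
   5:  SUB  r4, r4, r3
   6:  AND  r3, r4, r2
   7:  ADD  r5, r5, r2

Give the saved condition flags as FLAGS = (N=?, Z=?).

after  0: r0=0xd1 r1=0xfe r2=0xe9 r3=0x9b r4=0x9b r5=0xd0  N=1 Z=0
after  1: r0=0xd1 r1=0xdb r2=0xe9 r3=0x9b r4=0x9b r5=0xd0  N=1 Z=0
after  2: r0=0xd1 r1=0xdb r2=0xe9 r3=0x9b r4=0xac r5=0xd0  N=1 Z=0
after  3: r0=0xd1 r1=0xd1 r2=0xe9 r3=0x9b r4=0xac r5=0xd0  N=1 Z=0
-- IRQ taken; context saved, return-PC = 4 --

FLAGS = (N=1, Z=0)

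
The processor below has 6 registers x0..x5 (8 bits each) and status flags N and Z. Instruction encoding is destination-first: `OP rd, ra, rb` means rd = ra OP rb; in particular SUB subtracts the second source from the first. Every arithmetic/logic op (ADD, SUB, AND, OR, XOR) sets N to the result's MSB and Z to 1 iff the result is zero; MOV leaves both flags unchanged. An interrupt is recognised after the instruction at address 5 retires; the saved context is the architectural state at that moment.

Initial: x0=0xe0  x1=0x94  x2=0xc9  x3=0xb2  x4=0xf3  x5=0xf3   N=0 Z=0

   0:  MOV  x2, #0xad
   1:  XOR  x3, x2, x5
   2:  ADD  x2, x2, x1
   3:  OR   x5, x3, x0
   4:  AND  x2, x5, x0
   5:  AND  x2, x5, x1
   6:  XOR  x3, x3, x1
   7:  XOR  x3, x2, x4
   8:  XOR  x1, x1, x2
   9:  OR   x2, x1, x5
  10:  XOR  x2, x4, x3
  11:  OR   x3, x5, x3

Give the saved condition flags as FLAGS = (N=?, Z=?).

FLAGS = (N=1, Z=0)

after  0: x0=0xe0 x1=0x94 x2=0xad x3=0xb2 x4=0xf3 x5=0xf3  N=0 Z=0
after  1: x0=0xe0 x1=0x94 x2=0xad x3=0x5e x4=0xf3 x5=0xf3  N=0 Z=0
after  2: x0=0xe0 x1=0x94 x2=0x41 x3=0x5e x4=0xf3 x5=0xf3  N=0 Z=0
after  3: x0=0xe0 x1=0x94 x2=0x41 x3=0x5e x4=0xf3 x5=0xfe  N=1 Z=0
after  4: x0=0xe0 x1=0x94 x2=0xe0 x3=0x5e x4=0xf3 x5=0xfe  N=1 Z=0
after  5: x0=0xe0 x1=0x94 x2=0x94 x3=0x5e x4=0xf3 x5=0xfe  N=1 Z=0
-- IRQ taken; context saved, return-PC = 6 --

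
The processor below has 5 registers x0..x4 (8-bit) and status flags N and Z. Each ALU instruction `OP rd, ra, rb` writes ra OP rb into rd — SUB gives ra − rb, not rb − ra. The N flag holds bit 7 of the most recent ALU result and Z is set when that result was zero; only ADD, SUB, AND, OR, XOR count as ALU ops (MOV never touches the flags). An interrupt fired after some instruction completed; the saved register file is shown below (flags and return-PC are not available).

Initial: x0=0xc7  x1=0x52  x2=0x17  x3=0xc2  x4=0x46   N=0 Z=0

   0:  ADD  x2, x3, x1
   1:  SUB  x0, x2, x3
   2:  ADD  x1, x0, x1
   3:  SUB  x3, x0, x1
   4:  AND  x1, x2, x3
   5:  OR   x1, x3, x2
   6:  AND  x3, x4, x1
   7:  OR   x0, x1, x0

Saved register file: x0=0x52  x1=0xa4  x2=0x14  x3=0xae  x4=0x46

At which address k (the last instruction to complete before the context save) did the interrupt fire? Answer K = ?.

after  0: x0=0xc7 x1=0x52 x2=0x14 x3=0xc2 x4=0x46  N=0 Z=0
after  1: x0=0x52 x1=0x52 x2=0x14 x3=0xc2 x4=0x46  N=0 Z=0
after  2: x0=0x52 x1=0xa4 x2=0x14 x3=0xc2 x4=0x46  N=1 Z=0
after  3: x0=0x52 x1=0xa4 x2=0x14 x3=0xae x4=0x46  N=1 Z=0
-- IRQ taken; context saved, return-PC = 4 --

K = 3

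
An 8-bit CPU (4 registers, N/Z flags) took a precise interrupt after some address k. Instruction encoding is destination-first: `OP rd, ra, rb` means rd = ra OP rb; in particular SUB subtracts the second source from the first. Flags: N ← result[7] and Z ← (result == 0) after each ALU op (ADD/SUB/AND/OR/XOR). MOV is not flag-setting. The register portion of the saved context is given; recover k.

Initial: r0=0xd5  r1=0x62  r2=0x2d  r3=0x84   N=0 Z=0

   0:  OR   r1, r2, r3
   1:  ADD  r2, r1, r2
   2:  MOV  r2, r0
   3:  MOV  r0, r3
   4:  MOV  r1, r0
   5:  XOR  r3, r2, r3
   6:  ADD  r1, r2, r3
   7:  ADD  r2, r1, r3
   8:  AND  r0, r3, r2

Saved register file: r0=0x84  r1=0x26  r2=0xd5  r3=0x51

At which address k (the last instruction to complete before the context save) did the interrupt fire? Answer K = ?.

after  0: r0=0xd5 r1=0xad r2=0x2d r3=0x84  N=1 Z=0
after  1: r0=0xd5 r1=0xad r2=0xda r3=0x84  N=1 Z=0
after  2: r0=0xd5 r1=0xad r2=0xd5 r3=0x84  N=1 Z=0
after  3: r0=0x84 r1=0xad r2=0xd5 r3=0x84  N=1 Z=0
after  4: r0=0x84 r1=0x84 r2=0xd5 r3=0x84  N=1 Z=0
after  5: r0=0x84 r1=0x84 r2=0xd5 r3=0x51  N=0 Z=0
after  6: r0=0x84 r1=0x26 r2=0xd5 r3=0x51  N=0 Z=0
-- IRQ taken; context saved, return-PC = 7 --

K = 6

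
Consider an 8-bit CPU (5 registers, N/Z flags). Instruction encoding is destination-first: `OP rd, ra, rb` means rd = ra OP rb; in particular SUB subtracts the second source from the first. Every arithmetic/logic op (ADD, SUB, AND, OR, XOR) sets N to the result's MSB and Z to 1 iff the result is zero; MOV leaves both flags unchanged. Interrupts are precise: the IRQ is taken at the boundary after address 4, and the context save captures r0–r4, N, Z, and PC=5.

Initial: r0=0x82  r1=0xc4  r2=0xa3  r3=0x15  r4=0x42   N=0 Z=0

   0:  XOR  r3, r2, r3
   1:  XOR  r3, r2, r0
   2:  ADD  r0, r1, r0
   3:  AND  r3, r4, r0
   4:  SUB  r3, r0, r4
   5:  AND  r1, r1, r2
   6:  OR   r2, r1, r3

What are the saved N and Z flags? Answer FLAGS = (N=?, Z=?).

FLAGS = (N=0, Z=0)

after  0: r0=0x82 r1=0xc4 r2=0xa3 r3=0xb6 r4=0x42  N=1 Z=0
after  1: r0=0x82 r1=0xc4 r2=0xa3 r3=0x21 r4=0x42  N=0 Z=0
after  2: r0=0x46 r1=0xc4 r2=0xa3 r3=0x21 r4=0x42  N=0 Z=0
after  3: r0=0x46 r1=0xc4 r2=0xa3 r3=0x42 r4=0x42  N=0 Z=0
after  4: r0=0x46 r1=0xc4 r2=0xa3 r3=0x04 r4=0x42  N=0 Z=0
-- IRQ taken; context saved, return-PC = 5 --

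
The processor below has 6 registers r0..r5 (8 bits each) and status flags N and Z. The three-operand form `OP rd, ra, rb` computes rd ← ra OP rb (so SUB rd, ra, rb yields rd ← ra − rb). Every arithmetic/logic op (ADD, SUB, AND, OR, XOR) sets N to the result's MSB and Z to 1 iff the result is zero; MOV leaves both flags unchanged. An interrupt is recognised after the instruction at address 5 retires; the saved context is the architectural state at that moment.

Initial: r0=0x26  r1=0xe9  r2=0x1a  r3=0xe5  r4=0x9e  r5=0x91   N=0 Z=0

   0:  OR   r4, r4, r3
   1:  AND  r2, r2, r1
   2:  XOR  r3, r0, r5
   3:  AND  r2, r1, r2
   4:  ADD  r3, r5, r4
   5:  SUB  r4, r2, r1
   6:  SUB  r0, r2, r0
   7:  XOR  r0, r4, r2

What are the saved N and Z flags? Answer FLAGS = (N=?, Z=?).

FLAGS = (N=0, Z=0)

after  0: r0=0x26 r1=0xe9 r2=0x1a r3=0xe5 r4=0xff r5=0x91  N=1 Z=0
after  1: r0=0x26 r1=0xe9 r2=0x08 r3=0xe5 r4=0xff r5=0x91  N=0 Z=0
after  2: r0=0x26 r1=0xe9 r2=0x08 r3=0xb7 r4=0xff r5=0x91  N=1 Z=0
after  3: r0=0x26 r1=0xe9 r2=0x08 r3=0xb7 r4=0xff r5=0x91  N=0 Z=0
after  4: r0=0x26 r1=0xe9 r2=0x08 r3=0x90 r4=0xff r5=0x91  N=1 Z=0
after  5: r0=0x26 r1=0xe9 r2=0x08 r3=0x90 r4=0x1f r5=0x91  N=0 Z=0
-- IRQ taken; context saved, return-PC = 6 --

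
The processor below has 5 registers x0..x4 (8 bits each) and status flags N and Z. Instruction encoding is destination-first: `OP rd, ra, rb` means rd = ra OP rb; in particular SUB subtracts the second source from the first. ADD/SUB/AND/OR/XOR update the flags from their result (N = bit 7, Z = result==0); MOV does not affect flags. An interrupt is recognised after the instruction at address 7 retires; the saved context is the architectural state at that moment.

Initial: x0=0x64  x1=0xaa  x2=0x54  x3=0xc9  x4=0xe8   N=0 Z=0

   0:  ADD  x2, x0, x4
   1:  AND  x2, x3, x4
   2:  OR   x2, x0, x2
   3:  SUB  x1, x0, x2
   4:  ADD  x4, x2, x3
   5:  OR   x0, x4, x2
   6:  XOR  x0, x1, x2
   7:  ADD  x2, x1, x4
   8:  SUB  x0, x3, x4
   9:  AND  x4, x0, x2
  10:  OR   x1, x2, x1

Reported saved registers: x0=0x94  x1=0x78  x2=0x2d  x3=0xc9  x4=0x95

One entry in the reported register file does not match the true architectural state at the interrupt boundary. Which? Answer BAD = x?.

BAD = x4

after  0: x0=0x64 x1=0xaa x2=0x4c x3=0xc9 x4=0xe8  N=0 Z=0
after  1: x0=0x64 x1=0xaa x2=0xc8 x3=0xc9 x4=0xe8  N=1 Z=0
after  2: x0=0x64 x1=0xaa x2=0xec x3=0xc9 x4=0xe8  N=1 Z=0
after  3: x0=0x64 x1=0x78 x2=0xec x3=0xc9 x4=0xe8  N=0 Z=0
after  4: x0=0x64 x1=0x78 x2=0xec x3=0xc9 x4=0xb5  N=1 Z=0
after  5: x0=0xfd x1=0x78 x2=0xec x3=0xc9 x4=0xb5  N=1 Z=0
after  6: x0=0x94 x1=0x78 x2=0xec x3=0xc9 x4=0xb5  N=1 Z=0
after  7: x0=0x94 x1=0x78 x2=0x2d x3=0xc9 x4=0xb5  N=0 Z=0
-- IRQ taken; context saved, return-PC = 8 --
mismatch: x4: reported 0x95 vs actual 0xb5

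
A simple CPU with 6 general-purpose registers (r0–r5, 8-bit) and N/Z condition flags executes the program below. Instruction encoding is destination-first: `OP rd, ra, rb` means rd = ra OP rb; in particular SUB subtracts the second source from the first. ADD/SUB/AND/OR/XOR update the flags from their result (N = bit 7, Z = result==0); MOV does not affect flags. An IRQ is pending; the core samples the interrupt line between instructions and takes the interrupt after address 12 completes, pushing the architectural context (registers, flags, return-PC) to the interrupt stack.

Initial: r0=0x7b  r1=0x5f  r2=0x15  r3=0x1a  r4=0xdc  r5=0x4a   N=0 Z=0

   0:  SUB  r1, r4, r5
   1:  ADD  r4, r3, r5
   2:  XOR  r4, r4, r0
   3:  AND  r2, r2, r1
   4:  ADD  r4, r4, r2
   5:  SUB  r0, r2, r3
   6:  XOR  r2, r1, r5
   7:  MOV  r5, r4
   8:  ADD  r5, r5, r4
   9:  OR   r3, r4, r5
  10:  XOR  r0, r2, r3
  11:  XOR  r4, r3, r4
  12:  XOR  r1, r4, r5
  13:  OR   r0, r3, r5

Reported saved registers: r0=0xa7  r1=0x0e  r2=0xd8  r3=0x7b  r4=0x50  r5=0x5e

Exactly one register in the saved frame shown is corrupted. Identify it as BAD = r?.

after  0: r0=0x7b r1=0x92 r2=0x15 r3=0x1a r4=0xdc r5=0x4a  N=1 Z=0
after  1: r0=0x7b r1=0x92 r2=0x15 r3=0x1a r4=0x64 r5=0x4a  N=0 Z=0
after  2: r0=0x7b r1=0x92 r2=0x15 r3=0x1a r4=0x1f r5=0x4a  N=0 Z=0
after  3: r0=0x7b r1=0x92 r2=0x10 r3=0x1a r4=0x1f r5=0x4a  N=0 Z=0
after  4: r0=0x7b r1=0x92 r2=0x10 r3=0x1a r4=0x2f r5=0x4a  N=0 Z=0
after  5: r0=0xf6 r1=0x92 r2=0x10 r3=0x1a r4=0x2f r5=0x4a  N=1 Z=0
after  6: r0=0xf6 r1=0x92 r2=0xd8 r3=0x1a r4=0x2f r5=0x4a  N=1 Z=0
after  7: r0=0xf6 r1=0x92 r2=0xd8 r3=0x1a r4=0x2f r5=0x2f  N=1 Z=0
after  8: r0=0xf6 r1=0x92 r2=0xd8 r3=0x1a r4=0x2f r5=0x5e  N=0 Z=0
after  9: r0=0xf6 r1=0x92 r2=0xd8 r3=0x7f r4=0x2f r5=0x5e  N=0 Z=0
after 10: r0=0xa7 r1=0x92 r2=0xd8 r3=0x7f r4=0x2f r5=0x5e  N=1 Z=0
after 11: r0=0xa7 r1=0x92 r2=0xd8 r3=0x7f r4=0x50 r5=0x5e  N=0 Z=0
after 12: r0=0xa7 r1=0x0e r2=0xd8 r3=0x7f r4=0x50 r5=0x5e  N=0 Z=0
-- IRQ taken; context saved, return-PC = 13 --
mismatch: r3: reported 0x7b vs actual 0x7f

BAD = r3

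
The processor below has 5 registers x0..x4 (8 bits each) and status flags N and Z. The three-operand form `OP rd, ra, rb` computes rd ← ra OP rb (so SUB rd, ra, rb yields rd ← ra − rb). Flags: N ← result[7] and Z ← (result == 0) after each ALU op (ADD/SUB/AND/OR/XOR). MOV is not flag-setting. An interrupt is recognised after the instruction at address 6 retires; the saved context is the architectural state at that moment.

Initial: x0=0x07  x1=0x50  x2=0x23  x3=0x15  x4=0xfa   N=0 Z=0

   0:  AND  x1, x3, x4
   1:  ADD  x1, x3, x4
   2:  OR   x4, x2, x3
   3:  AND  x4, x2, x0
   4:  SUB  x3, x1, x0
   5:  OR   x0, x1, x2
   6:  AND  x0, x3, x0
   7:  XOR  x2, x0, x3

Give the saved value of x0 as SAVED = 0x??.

SAVED = 0x08

after  0: x0=0x07 x1=0x10 x2=0x23 x3=0x15 x4=0xfa  N=0 Z=0
after  1: x0=0x07 x1=0x0f x2=0x23 x3=0x15 x4=0xfa  N=0 Z=0
after  2: x0=0x07 x1=0x0f x2=0x23 x3=0x15 x4=0x37  N=0 Z=0
after  3: x0=0x07 x1=0x0f x2=0x23 x3=0x15 x4=0x03  N=0 Z=0
after  4: x0=0x07 x1=0x0f x2=0x23 x3=0x08 x4=0x03  N=0 Z=0
after  5: x0=0x2f x1=0x0f x2=0x23 x3=0x08 x4=0x03  N=0 Z=0
after  6: x0=0x08 x1=0x0f x2=0x23 x3=0x08 x4=0x03  N=0 Z=0
-- IRQ taken; context saved, return-PC = 7 --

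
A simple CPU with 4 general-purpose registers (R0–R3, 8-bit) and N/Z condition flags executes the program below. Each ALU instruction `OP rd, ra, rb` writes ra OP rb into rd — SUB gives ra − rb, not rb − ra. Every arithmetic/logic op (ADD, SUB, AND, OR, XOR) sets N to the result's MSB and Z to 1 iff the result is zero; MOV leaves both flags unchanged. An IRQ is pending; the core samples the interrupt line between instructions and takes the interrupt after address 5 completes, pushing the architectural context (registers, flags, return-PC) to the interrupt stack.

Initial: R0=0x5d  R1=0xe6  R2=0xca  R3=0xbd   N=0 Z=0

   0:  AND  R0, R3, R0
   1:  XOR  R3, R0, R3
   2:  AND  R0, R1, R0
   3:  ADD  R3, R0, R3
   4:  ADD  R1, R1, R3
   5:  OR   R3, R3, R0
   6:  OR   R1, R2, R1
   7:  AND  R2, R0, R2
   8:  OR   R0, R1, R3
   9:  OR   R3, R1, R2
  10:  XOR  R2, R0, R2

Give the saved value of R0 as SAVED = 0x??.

SAVED = 0x04

after  0: R0=0x1d R1=0xe6 R2=0xca R3=0xbd  N=0 Z=0
after  1: R0=0x1d R1=0xe6 R2=0xca R3=0xa0  N=1 Z=0
after  2: R0=0x04 R1=0xe6 R2=0xca R3=0xa0  N=0 Z=0
after  3: R0=0x04 R1=0xe6 R2=0xca R3=0xa4  N=1 Z=0
after  4: R0=0x04 R1=0x8a R2=0xca R3=0xa4  N=1 Z=0
after  5: R0=0x04 R1=0x8a R2=0xca R3=0xa4  N=1 Z=0
-- IRQ taken; context saved, return-PC = 6 --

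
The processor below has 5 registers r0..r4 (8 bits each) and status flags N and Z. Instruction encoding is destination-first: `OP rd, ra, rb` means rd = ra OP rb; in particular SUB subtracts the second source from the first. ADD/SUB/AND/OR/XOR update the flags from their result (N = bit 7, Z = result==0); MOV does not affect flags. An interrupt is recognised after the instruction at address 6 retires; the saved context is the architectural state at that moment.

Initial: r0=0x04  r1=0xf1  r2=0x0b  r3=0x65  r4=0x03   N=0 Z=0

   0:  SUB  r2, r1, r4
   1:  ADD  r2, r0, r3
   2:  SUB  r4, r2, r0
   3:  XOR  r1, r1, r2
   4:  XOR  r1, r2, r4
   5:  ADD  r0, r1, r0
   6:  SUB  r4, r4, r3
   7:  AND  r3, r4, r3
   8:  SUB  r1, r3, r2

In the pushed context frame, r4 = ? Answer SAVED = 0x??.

after  0: r0=0x04 r1=0xf1 r2=0xee r3=0x65 r4=0x03  N=1 Z=0
after  1: r0=0x04 r1=0xf1 r2=0x69 r3=0x65 r4=0x03  N=0 Z=0
after  2: r0=0x04 r1=0xf1 r2=0x69 r3=0x65 r4=0x65  N=0 Z=0
after  3: r0=0x04 r1=0x98 r2=0x69 r3=0x65 r4=0x65  N=1 Z=0
after  4: r0=0x04 r1=0x0c r2=0x69 r3=0x65 r4=0x65  N=0 Z=0
after  5: r0=0x10 r1=0x0c r2=0x69 r3=0x65 r4=0x65  N=0 Z=0
after  6: r0=0x10 r1=0x0c r2=0x69 r3=0x65 r4=0x00  N=0 Z=1
-- IRQ taken; context saved, return-PC = 7 --

SAVED = 0x00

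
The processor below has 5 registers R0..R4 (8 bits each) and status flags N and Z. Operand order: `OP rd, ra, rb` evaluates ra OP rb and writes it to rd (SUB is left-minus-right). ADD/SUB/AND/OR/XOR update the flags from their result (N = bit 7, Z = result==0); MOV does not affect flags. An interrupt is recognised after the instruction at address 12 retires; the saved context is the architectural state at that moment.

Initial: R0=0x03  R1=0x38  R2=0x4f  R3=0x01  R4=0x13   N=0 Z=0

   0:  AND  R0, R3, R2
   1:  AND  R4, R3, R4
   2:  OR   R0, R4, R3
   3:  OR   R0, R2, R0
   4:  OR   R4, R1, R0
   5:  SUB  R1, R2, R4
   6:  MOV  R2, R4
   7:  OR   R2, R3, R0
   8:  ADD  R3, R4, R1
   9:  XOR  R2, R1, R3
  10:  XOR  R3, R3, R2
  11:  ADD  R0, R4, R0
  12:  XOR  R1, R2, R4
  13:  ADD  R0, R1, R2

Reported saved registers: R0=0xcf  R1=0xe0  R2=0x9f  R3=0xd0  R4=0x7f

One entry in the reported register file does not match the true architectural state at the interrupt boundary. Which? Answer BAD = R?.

BAD = R0

after  0: R0=0x01 R1=0x38 R2=0x4f R3=0x01 R4=0x13  N=0 Z=0
after  1: R0=0x01 R1=0x38 R2=0x4f R3=0x01 R4=0x01  N=0 Z=0
after  2: R0=0x01 R1=0x38 R2=0x4f R3=0x01 R4=0x01  N=0 Z=0
after  3: R0=0x4f R1=0x38 R2=0x4f R3=0x01 R4=0x01  N=0 Z=0
after  4: R0=0x4f R1=0x38 R2=0x4f R3=0x01 R4=0x7f  N=0 Z=0
after  5: R0=0x4f R1=0xd0 R2=0x4f R3=0x01 R4=0x7f  N=1 Z=0
after  6: R0=0x4f R1=0xd0 R2=0x7f R3=0x01 R4=0x7f  N=1 Z=0
after  7: R0=0x4f R1=0xd0 R2=0x4f R3=0x01 R4=0x7f  N=0 Z=0
after  8: R0=0x4f R1=0xd0 R2=0x4f R3=0x4f R4=0x7f  N=0 Z=0
after  9: R0=0x4f R1=0xd0 R2=0x9f R3=0x4f R4=0x7f  N=1 Z=0
after 10: R0=0x4f R1=0xd0 R2=0x9f R3=0xd0 R4=0x7f  N=1 Z=0
after 11: R0=0xce R1=0xd0 R2=0x9f R3=0xd0 R4=0x7f  N=1 Z=0
after 12: R0=0xce R1=0xe0 R2=0x9f R3=0xd0 R4=0x7f  N=1 Z=0
-- IRQ taken; context saved, return-PC = 13 --
mismatch: R0: reported 0xcf vs actual 0xce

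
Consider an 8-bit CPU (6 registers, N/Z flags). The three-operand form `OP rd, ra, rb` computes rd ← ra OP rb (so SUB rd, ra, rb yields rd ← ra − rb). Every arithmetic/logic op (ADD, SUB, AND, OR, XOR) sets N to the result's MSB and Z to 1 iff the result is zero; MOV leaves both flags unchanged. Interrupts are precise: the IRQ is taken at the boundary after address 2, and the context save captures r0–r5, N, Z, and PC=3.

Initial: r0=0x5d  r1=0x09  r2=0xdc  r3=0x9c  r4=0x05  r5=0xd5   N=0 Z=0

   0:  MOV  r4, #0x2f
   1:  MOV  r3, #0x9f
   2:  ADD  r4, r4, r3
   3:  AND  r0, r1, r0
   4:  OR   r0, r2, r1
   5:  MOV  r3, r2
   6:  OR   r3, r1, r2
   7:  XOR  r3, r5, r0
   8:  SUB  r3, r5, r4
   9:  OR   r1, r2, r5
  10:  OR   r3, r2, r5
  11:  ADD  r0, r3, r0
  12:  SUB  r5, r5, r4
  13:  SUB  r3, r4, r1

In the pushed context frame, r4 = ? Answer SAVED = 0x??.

SAVED = 0xce

after  0: r0=0x5d r1=0x09 r2=0xdc r3=0x9c r4=0x2f r5=0xd5  N=0 Z=0
after  1: r0=0x5d r1=0x09 r2=0xdc r3=0x9f r4=0x2f r5=0xd5  N=0 Z=0
after  2: r0=0x5d r1=0x09 r2=0xdc r3=0x9f r4=0xce r5=0xd5  N=1 Z=0
-- IRQ taken; context saved, return-PC = 3 --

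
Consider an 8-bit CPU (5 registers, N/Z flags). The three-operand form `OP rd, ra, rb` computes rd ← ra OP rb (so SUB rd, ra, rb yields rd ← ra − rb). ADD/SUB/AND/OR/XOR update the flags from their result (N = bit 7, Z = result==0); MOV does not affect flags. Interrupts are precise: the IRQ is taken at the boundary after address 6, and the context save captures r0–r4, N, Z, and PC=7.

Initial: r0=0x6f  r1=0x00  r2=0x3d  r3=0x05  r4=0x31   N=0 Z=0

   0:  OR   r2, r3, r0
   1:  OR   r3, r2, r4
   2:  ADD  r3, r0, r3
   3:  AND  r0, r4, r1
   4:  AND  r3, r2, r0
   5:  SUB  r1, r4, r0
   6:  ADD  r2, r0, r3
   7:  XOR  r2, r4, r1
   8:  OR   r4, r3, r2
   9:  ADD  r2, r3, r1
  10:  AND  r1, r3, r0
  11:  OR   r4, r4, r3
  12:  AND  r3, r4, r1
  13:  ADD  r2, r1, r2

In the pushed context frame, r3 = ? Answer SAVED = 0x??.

SAVED = 0x00

after  0: r0=0x6f r1=0x00 r2=0x6f r3=0x05 r4=0x31  N=0 Z=0
after  1: r0=0x6f r1=0x00 r2=0x6f r3=0x7f r4=0x31  N=0 Z=0
after  2: r0=0x6f r1=0x00 r2=0x6f r3=0xee r4=0x31  N=1 Z=0
after  3: r0=0x00 r1=0x00 r2=0x6f r3=0xee r4=0x31  N=0 Z=1
after  4: r0=0x00 r1=0x00 r2=0x6f r3=0x00 r4=0x31  N=0 Z=1
after  5: r0=0x00 r1=0x31 r2=0x6f r3=0x00 r4=0x31  N=0 Z=0
after  6: r0=0x00 r1=0x31 r2=0x00 r3=0x00 r4=0x31  N=0 Z=1
-- IRQ taken; context saved, return-PC = 7 --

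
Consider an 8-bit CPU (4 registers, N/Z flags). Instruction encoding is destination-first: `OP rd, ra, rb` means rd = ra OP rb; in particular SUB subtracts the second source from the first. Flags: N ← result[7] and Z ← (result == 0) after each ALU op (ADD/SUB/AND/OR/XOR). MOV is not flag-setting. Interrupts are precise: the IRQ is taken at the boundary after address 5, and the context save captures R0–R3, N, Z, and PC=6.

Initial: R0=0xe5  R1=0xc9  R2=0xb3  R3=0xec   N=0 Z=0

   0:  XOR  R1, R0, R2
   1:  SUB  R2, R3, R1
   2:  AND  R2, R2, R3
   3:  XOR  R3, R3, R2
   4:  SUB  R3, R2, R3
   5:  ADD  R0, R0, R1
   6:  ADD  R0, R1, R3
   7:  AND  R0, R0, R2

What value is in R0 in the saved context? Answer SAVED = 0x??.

after  0: R0=0xe5 R1=0x56 R2=0xb3 R3=0xec  N=0 Z=0
after  1: R0=0xe5 R1=0x56 R2=0x96 R3=0xec  N=1 Z=0
after  2: R0=0xe5 R1=0x56 R2=0x84 R3=0xec  N=1 Z=0
after  3: R0=0xe5 R1=0x56 R2=0x84 R3=0x68  N=0 Z=0
after  4: R0=0xe5 R1=0x56 R2=0x84 R3=0x1c  N=0 Z=0
after  5: R0=0x3b R1=0x56 R2=0x84 R3=0x1c  N=0 Z=0
-- IRQ taken; context saved, return-PC = 6 --

SAVED = 0x3b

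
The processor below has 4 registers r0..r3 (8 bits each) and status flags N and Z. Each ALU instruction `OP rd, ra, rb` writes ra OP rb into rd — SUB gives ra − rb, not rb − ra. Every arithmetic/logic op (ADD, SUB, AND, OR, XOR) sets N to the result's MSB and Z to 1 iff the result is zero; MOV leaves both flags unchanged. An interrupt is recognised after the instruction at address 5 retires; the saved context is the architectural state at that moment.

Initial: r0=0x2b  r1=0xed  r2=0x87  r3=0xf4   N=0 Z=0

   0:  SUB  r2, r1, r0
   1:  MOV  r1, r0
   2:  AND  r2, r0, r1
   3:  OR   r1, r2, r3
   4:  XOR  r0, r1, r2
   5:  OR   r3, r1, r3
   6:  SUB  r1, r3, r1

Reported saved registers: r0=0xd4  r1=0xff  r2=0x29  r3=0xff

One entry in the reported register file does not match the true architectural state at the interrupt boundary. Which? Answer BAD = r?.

BAD = r2

after  0: r0=0x2b r1=0xed r2=0xc2 r3=0xf4  N=1 Z=0
after  1: r0=0x2b r1=0x2b r2=0xc2 r3=0xf4  N=1 Z=0
after  2: r0=0x2b r1=0x2b r2=0x2b r3=0xf4  N=0 Z=0
after  3: r0=0x2b r1=0xff r2=0x2b r3=0xf4  N=1 Z=0
after  4: r0=0xd4 r1=0xff r2=0x2b r3=0xf4  N=1 Z=0
after  5: r0=0xd4 r1=0xff r2=0x2b r3=0xff  N=1 Z=0
-- IRQ taken; context saved, return-PC = 6 --
mismatch: r2: reported 0x29 vs actual 0x2b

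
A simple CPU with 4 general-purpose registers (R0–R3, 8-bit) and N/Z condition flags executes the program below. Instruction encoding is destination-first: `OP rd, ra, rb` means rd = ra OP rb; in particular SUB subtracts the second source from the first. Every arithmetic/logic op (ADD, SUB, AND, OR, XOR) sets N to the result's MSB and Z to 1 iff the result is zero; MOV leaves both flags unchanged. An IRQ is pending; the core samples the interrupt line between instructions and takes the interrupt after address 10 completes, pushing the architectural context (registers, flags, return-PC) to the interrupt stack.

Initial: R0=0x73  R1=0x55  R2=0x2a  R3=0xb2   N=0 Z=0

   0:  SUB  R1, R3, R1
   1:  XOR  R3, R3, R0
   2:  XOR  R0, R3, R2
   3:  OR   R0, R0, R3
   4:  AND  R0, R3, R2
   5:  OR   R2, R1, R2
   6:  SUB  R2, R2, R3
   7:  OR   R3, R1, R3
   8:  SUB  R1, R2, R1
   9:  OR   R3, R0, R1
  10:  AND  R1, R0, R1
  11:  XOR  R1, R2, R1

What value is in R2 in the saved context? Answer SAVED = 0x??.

SAVED = 0xbe

after  0: R0=0x73 R1=0x5d R2=0x2a R3=0xb2  N=0 Z=0
after  1: R0=0x73 R1=0x5d R2=0x2a R3=0xc1  N=1 Z=0
after  2: R0=0xeb R1=0x5d R2=0x2a R3=0xc1  N=1 Z=0
after  3: R0=0xeb R1=0x5d R2=0x2a R3=0xc1  N=1 Z=0
after  4: R0=0x00 R1=0x5d R2=0x2a R3=0xc1  N=0 Z=1
after  5: R0=0x00 R1=0x5d R2=0x7f R3=0xc1  N=0 Z=0
after  6: R0=0x00 R1=0x5d R2=0xbe R3=0xc1  N=1 Z=0
after  7: R0=0x00 R1=0x5d R2=0xbe R3=0xdd  N=1 Z=0
after  8: R0=0x00 R1=0x61 R2=0xbe R3=0xdd  N=0 Z=0
after  9: R0=0x00 R1=0x61 R2=0xbe R3=0x61  N=0 Z=0
after 10: R0=0x00 R1=0x00 R2=0xbe R3=0x61  N=0 Z=1
-- IRQ taken; context saved, return-PC = 11 --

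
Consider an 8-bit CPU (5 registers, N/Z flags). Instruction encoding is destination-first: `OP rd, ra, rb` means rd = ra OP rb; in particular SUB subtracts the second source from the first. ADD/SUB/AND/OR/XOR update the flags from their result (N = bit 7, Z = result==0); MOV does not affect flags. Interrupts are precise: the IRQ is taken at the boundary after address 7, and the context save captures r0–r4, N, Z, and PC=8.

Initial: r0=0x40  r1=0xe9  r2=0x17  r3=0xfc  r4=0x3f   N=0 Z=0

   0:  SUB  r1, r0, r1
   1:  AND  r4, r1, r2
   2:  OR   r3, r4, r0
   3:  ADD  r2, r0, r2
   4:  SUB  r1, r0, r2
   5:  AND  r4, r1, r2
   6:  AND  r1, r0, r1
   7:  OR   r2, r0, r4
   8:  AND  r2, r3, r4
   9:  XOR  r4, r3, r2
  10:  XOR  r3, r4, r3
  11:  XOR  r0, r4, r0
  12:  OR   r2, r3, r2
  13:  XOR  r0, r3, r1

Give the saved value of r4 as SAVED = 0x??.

after  0: r0=0x40 r1=0x57 r2=0x17 r3=0xfc r4=0x3f  N=0 Z=0
after  1: r0=0x40 r1=0x57 r2=0x17 r3=0xfc r4=0x17  N=0 Z=0
after  2: r0=0x40 r1=0x57 r2=0x17 r3=0x57 r4=0x17  N=0 Z=0
after  3: r0=0x40 r1=0x57 r2=0x57 r3=0x57 r4=0x17  N=0 Z=0
after  4: r0=0x40 r1=0xe9 r2=0x57 r3=0x57 r4=0x17  N=1 Z=0
after  5: r0=0x40 r1=0xe9 r2=0x57 r3=0x57 r4=0x41  N=0 Z=0
after  6: r0=0x40 r1=0x40 r2=0x57 r3=0x57 r4=0x41  N=0 Z=0
after  7: r0=0x40 r1=0x40 r2=0x41 r3=0x57 r4=0x41  N=0 Z=0
-- IRQ taken; context saved, return-PC = 8 --

SAVED = 0x41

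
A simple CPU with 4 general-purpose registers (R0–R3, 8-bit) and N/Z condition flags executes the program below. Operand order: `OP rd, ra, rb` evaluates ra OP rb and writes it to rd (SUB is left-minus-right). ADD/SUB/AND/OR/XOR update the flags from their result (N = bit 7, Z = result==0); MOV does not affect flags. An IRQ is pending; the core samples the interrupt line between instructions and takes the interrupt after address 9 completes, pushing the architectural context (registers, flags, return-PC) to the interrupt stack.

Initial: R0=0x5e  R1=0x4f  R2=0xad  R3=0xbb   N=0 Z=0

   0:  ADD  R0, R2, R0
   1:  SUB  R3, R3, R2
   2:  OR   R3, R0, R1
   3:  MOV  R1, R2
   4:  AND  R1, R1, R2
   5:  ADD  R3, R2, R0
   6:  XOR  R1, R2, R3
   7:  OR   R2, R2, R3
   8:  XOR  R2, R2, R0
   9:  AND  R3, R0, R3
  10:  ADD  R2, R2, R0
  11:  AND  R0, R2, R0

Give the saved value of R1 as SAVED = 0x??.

SAVED = 0x15

after  0: R0=0x0b R1=0x4f R2=0xad R3=0xbb  N=0 Z=0
after  1: R0=0x0b R1=0x4f R2=0xad R3=0x0e  N=0 Z=0
after  2: R0=0x0b R1=0x4f R2=0xad R3=0x4f  N=0 Z=0
after  3: R0=0x0b R1=0xad R2=0xad R3=0x4f  N=0 Z=0
after  4: R0=0x0b R1=0xad R2=0xad R3=0x4f  N=1 Z=0
after  5: R0=0x0b R1=0xad R2=0xad R3=0xb8  N=1 Z=0
after  6: R0=0x0b R1=0x15 R2=0xad R3=0xb8  N=0 Z=0
after  7: R0=0x0b R1=0x15 R2=0xbd R3=0xb8  N=1 Z=0
after  8: R0=0x0b R1=0x15 R2=0xb6 R3=0xb8  N=1 Z=0
after  9: R0=0x0b R1=0x15 R2=0xb6 R3=0x08  N=0 Z=0
-- IRQ taken; context saved, return-PC = 10 --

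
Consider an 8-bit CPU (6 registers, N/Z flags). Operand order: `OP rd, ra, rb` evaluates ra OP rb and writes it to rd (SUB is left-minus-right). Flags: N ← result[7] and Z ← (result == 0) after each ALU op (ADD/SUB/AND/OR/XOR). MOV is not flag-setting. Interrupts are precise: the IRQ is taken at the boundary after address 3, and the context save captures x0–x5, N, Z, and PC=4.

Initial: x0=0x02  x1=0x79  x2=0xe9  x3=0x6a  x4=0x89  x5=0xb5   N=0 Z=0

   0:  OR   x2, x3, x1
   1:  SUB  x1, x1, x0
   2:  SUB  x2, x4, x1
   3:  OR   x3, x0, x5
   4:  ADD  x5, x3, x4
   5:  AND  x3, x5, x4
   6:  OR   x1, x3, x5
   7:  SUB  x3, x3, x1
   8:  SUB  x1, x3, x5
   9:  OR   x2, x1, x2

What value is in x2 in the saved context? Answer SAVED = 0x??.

SAVED = 0x12

after  0: x0=0x02 x1=0x79 x2=0x7b x3=0x6a x4=0x89 x5=0xb5  N=0 Z=0
after  1: x0=0x02 x1=0x77 x2=0x7b x3=0x6a x4=0x89 x5=0xb5  N=0 Z=0
after  2: x0=0x02 x1=0x77 x2=0x12 x3=0x6a x4=0x89 x5=0xb5  N=0 Z=0
after  3: x0=0x02 x1=0x77 x2=0x12 x3=0xb7 x4=0x89 x5=0xb5  N=1 Z=0
-- IRQ taken; context saved, return-PC = 4 --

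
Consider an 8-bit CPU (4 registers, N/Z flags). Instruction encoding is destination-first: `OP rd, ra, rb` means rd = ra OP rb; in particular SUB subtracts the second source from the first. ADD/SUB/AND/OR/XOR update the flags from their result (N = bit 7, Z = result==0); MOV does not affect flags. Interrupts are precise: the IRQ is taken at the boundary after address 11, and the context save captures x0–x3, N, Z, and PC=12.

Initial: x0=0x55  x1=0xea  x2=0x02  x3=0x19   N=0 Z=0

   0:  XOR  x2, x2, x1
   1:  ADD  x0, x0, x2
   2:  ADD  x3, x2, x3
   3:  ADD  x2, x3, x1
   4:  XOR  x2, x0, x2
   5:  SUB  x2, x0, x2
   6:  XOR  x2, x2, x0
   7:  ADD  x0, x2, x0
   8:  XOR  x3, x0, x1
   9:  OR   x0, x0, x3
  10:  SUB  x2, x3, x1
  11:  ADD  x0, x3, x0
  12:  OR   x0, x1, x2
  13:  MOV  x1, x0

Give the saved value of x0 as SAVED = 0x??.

after  0: x0=0x55 x1=0xea x2=0xe8 x3=0x19  N=1 Z=0
after  1: x0=0x3d x1=0xea x2=0xe8 x3=0x19  N=0 Z=0
after  2: x0=0x3d x1=0xea x2=0xe8 x3=0x01  N=0 Z=0
after  3: x0=0x3d x1=0xea x2=0xeb x3=0x01  N=1 Z=0
after  4: x0=0x3d x1=0xea x2=0xd6 x3=0x01  N=1 Z=0
after  5: x0=0x3d x1=0xea x2=0x67 x3=0x01  N=0 Z=0
after  6: x0=0x3d x1=0xea x2=0x5a x3=0x01  N=0 Z=0
after  7: x0=0x97 x1=0xea x2=0x5a x3=0x01  N=1 Z=0
after  8: x0=0x97 x1=0xea x2=0x5a x3=0x7d  N=0 Z=0
after  9: x0=0xff x1=0xea x2=0x5a x3=0x7d  N=1 Z=0
after 10: x0=0xff x1=0xea x2=0x93 x3=0x7d  N=1 Z=0
after 11: x0=0x7c x1=0xea x2=0x93 x3=0x7d  N=0 Z=0
-- IRQ taken; context saved, return-PC = 12 --

SAVED = 0x7c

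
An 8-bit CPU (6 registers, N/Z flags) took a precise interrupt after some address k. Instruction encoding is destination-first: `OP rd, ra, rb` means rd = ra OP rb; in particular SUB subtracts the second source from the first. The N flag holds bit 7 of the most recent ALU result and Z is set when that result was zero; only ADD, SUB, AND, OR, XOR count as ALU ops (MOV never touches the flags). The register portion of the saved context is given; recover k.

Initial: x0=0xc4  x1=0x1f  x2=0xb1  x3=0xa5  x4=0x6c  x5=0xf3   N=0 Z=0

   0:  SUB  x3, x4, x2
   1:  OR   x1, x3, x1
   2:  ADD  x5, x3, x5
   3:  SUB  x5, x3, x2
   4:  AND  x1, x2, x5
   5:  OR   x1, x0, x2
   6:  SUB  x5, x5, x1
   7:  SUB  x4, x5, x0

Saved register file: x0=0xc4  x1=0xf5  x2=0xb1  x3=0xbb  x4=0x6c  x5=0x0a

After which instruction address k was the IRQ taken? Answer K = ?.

after  0: x0=0xc4 x1=0x1f x2=0xb1 x3=0xbb x4=0x6c x5=0xf3  N=1 Z=0
after  1: x0=0xc4 x1=0xbf x2=0xb1 x3=0xbb x4=0x6c x5=0xf3  N=1 Z=0
after  2: x0=0xc4 x1=0xbf x2=0xb1 x3=0xbb x4=0x6c x5=0xae  N=1 Z=0
after  3: x0=0xc4 x1=0xbf x2=0xb1 x3=0xbb x4=0x6c x5=0x0a  N=0 Z=0
after  4: x0=0xc4 x1=0x00 x2=0xb1 x3=0xbb x4=0x6c x5=0x0a  N=0 Z=1
after  5: x0=0xc4 x1=0xf5 x2=0xb1 x3=0xbb x4=0x6c x5=0x0a  N=1 Z=0
-- IRQ taken; context saved, return-PC = 6 --

K = 5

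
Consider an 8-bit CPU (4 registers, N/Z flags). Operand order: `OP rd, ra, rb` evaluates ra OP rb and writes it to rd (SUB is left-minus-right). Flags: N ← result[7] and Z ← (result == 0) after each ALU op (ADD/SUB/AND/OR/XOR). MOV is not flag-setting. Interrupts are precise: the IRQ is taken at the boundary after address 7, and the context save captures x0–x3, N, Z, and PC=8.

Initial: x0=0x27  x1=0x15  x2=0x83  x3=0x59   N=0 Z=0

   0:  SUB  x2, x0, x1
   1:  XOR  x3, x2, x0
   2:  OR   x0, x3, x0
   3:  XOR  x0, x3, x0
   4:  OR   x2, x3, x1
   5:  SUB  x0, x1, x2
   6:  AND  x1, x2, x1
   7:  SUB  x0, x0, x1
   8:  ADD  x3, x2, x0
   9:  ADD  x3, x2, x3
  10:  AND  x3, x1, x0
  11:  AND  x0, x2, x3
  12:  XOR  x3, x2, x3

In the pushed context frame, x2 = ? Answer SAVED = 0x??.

SAVED = 0x35

after  0: x0=0x27 x1=0x15 x2=0x12 x3=0x59  N=0 Z=0
after  1: x0=0x27 x1=0x15 x2=0x12 x3=0x35  N=0 Z=0
after  2: x0=0x37 x1=0x15 x2=0x12 x3=0x35  N=0 Z=0
after  3: x0=0x02 x1=0x15 x2=0x12 x3=0x35  N=0 Z=0
after  4: x0=0x02 x1=0x15 x2=0x35 x3=0x35  N=0 Z=0
after  5: x0=0xe0 x1=0x15 x2=0x35 x3=0x35  N=1 Z=0
after  6: x0=0xe0 x1=0x15 x2=0x35 x3=0x35  N=0 Z=0
after  7: x0=0xcb x1=0x15 x2=0x35 x3=0x35  N=1 Z=0
-- IRQ taken; context saved, return-PC = 8 --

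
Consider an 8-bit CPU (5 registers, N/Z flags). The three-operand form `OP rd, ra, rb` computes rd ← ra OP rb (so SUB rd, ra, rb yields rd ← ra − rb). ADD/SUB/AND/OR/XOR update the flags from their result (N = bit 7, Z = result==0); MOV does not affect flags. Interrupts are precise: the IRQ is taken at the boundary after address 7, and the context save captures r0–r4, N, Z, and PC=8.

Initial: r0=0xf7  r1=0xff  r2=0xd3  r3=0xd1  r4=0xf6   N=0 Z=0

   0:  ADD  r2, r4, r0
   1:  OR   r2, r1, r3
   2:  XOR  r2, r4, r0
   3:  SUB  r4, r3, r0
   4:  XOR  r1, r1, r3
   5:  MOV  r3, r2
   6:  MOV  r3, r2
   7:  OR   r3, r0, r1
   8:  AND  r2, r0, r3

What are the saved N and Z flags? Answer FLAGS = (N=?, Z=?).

FLAGS = (N=1, Z=0)

after  0: r0=0xf7 r1=0xff r2=0xed r3=0xd1 r4=0xf6  N=1 Z=0
after  1: r0=0xf7 r1=0xff r2=0xff r3=0xd1 r4=0xf6  N=1 Z=0
after  2: r0=0xf7 r1=0xff r2=0x01 r3=0xd1 r4=0xf6  N=0 Z=0
after  3: r0=0xf7 r1=0xff r2=0x01 r3=0xd1 r4=0xda  N=1 Z=0
after  4: r0=0xf7 r1=0x2e r2=0x01 r3=0xd1 r4=0xda  N=0 Z=0
after  5: r0=0xf7 r1=0x2e r2=0x01 r3=0x01 r4=0xda  N=0 Z=0
after  6: r0=0xf7 r1=0x2e r2=0x01 r3=0x01 r4=0xda  N=0 Z=0
after  7: r0=0xf7 r1=0x2e r2=0x01 r3=0xff r4=0xda  N=1 Z=0
-- IRQ taken; context saved, return-PC = 8 --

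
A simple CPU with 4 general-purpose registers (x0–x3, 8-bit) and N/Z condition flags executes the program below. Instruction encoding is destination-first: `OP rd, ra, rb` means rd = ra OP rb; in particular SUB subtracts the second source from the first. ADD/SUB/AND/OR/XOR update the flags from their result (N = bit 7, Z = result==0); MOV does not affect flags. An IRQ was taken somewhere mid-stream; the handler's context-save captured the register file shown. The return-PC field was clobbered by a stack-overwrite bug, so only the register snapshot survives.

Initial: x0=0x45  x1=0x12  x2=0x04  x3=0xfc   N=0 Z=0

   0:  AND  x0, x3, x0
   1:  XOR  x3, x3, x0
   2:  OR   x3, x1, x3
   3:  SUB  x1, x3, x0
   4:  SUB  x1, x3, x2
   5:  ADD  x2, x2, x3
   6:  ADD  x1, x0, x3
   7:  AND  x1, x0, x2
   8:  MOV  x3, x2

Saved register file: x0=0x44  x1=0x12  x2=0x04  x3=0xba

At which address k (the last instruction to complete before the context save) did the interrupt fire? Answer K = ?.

K = 2

after  0: x0=0x44 x1=0x12 x2=0x04 x3=0xfc  N=0 Z=0
after  1: x0=0x44 x1=0x12 x2=0x04 x3=0xb8  N=1 Z=0
after  2: x0=0x44 x1=0x12 x2=0x04 x3=0xba  N=1 Z=0
-- IRQ taken; context saved, return-PC = 3 --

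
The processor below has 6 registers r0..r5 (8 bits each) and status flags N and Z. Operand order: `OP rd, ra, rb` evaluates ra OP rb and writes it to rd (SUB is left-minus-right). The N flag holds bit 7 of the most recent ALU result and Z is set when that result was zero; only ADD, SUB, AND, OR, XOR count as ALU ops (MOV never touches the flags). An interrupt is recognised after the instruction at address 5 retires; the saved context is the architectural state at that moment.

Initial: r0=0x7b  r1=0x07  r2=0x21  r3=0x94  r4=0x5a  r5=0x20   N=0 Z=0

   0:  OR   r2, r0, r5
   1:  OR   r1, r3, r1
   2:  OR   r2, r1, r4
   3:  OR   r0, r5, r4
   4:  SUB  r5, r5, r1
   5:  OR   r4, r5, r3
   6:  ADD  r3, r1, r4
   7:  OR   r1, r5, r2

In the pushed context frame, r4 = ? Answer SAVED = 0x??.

after  0: r0=0x7b r1=0x07 r2=0x7b r3=0x94 r4=0x5a r5=0x20  N=0 Z=0
after  1: r0=0x7b r1=0x97 r2=0x7b r3=0x94 r4=0x5a r5=0x20  N=1 Z=0
after  2: r0=0x7b r1=0x97 r2=0xdf r3=0x94 r4=0x5a r5=0x20  N=1 Z=0
after  3: r0=0x7a r1=0x97 r2=0xdf r3=0x94 r4=0x5a r5=0x20  N=0 Z=0
after  4: r0=0x7a r1=0x97 r2=0xdf r3=0x94 r4=0x5a r5=0x89  N=1 Z=0
after  5: r0=0x7a r1=0x97 r2=0xdf r3=0x94 r4=0x9d r5=0x89  N=1 Z=0
-- IRQ taken; context saved, return-PC = 6 --

SAVED = 0x9d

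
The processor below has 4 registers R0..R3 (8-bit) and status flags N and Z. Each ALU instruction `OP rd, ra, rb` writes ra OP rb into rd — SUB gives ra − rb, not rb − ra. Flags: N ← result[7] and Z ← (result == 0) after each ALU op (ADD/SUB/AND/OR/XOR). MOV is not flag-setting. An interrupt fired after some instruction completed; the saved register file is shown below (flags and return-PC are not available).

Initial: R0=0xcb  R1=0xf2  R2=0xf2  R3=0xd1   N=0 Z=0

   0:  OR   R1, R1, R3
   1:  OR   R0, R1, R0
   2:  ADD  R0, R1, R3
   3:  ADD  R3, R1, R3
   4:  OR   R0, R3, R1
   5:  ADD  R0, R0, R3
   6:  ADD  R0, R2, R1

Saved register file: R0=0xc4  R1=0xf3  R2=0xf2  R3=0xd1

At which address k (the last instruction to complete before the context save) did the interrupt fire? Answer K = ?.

K = 2

after  0: R0=0xcb R1=0xf3 R2=0xf2 R3=0xd1  N=1 Z=0
after  1: R0=0xfb R1=0xf3 R2=0xf2 R3=0xd1  N=1 Z=0
after  2: R0=0xc4 R1=0xf3 R2=0xf2 R3=0xd1  N=1 Z=0
-- IRQ taken; context saved, return-PC = 3 --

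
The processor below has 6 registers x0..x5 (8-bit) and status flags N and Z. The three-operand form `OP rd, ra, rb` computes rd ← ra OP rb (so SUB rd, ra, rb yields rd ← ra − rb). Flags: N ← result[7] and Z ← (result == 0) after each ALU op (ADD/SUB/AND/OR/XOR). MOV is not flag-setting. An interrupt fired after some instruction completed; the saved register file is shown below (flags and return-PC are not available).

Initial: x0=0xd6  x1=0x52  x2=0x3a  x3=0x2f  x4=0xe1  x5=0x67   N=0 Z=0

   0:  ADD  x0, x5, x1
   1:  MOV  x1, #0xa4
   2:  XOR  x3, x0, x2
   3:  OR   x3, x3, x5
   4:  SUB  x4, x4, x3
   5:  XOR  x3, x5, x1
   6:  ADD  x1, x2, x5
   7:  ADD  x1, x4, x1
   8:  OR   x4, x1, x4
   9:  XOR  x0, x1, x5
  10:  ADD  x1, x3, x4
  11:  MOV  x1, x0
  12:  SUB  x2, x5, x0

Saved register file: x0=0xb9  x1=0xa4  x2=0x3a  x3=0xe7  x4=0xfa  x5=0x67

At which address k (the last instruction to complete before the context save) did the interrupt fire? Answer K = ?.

after  0: x0=0xb9 x1=0x52 x2=0x3a x3=0x2f x4=0xe1 x5=0x67  N=1 Z=0
after  1: x0=0xb9 x1=0xa4 x2=0x3a x3=0x2f x4=0xe1 x5=0x67  N=1 Z=0
after  2: x0=0xb9 x1=0xa4 x2=0x3a x3=0x83 x4=0xe1 x5=0x67  N=1 Z=0
after  3: x0=0xb9 x1=0xa4 x2=0x3a x3=0xe7 x4=0xe1 x5=0x67  N=1 Z=0
after  4: x0=0xb9 x1=0xa4 x2=0x3a x3=0xe7 x4=0xfa x5=0x67  N=1 Z=0
-- IRQ taken; context saved, return-PC = 5 --

K = 4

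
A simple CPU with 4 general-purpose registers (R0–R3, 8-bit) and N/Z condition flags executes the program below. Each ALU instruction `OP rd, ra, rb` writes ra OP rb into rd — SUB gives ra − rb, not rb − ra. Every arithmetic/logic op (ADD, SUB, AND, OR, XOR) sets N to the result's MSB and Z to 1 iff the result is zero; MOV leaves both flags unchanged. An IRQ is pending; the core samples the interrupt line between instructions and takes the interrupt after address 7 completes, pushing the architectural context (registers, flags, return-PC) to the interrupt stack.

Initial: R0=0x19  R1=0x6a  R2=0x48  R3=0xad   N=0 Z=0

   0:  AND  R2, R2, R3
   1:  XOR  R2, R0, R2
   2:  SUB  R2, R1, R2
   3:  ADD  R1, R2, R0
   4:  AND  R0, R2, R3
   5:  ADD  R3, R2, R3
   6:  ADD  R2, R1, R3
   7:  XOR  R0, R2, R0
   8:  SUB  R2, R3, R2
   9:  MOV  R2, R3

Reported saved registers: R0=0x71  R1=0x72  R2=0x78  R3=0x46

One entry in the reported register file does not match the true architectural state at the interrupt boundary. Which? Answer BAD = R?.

after  0: R0=0x19 R1=0x6a R2=0x08 R3=0xad  N=0 Z=0
after  1: R0=0x19 R1=0x6a R2=0x11 R3=0xad  N=0 Z=0
after  2: R0=0x19 R1=0x6a R2=0x59 R3=0xad  N=0 Z=0
after  3: R0=0x19 R1=0x72 R2=0x59 R3=0xad  N=0 Z=0
after  4: R0=0x09 R1=0x72 R2=0x59 R3=0xad  N=0 Z=0
after  5: R0=0x09 R1=0x72 R2=0x59 R3=0x06  N=0 Z=0
after  6: R0=0x09 R1=0x72 R2=0x78 R3=0x06  N=0 Z=0
after  7: R0=0x71 R1=0x72 R2=0x78 R3=0x06  N=0 Z=0
-- IRQ taken; context saved, return-PC = 8 --
mismatch: R3: reported 0x46 vs actual 0x06

BAD = R3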